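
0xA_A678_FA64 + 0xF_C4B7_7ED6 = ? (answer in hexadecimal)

Add column by column in base 16, right to left:
  4+6 = A
  6+D = 3 carry 1
  A+E+1 = 9 carry 1
  F+7+1 = 7 carry 1
  8+7+1 = 0 carry 1
  7+B+1 = 3 carry 1
  6+4+1 = B
  A+C = 6 carry 1
  A+F+1 = A carry 1
  final carry 1

0x1A6B30793A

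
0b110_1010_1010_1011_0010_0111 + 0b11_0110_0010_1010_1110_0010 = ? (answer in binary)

0b101000001101011000001001

Add column by column in base 2, right to left:
  1+0 = 1
  1+1 = 0 carry 1
  1+0+1 = 0 carry 1
  0+0+1 = 1
  0+0 = 0
  1+1 = 0 carry 1
  0+1+1 = 0 carry 1
  0+1+1 = 0 carry 1
  1+0+1 = 0 carry 1
  1+1+1 = 1 carry 1
  0+0+1 = 1
  1+1 = 0 carry 1
  0+0+1 = 1
  1+1 = 0 carry 1
  0+0+1 = 1
  1+0 = 1
  0+0 = 0
  1+1 = 0 carry 1
  0+1+1 = 0 carry 1
  1+0+1 = 0 carry 1
  0+1+1 = 0 carry 1
  1+1+1 = 1 carry 1
  1+0+1 = 0 carry 1
  final carry 1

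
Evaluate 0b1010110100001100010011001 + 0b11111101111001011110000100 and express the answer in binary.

Add column by column in base 2, right to left:
  1+0 = 1
  0+0 = 0
  0+1 = 1
  1+0 = 1
  1+0 = 1
  0+0 = 0
  0+0 = 0
  1+1 = 0 carry 1
  0+1+1 = 0 carry 1
  0+1+1 = 0 carry 1
  0+1+1 = 0 carry 1
  1+0+1 = 0 carry 1
  1+1+1 = 1 carry 1
  0+0+1 = 1
  0+0 = 0
  0+1 = 1
  0+1 = 1
  1+1 = 0 carry 1
  0+1+1 = 0 carry 1
  1+0+1 = 0 carry 1
  1+1+1 = 1 carry 1
  0+1+1 = 0 carry 1
  1+1+1 = 1 carry 1
  0+1+1 = 0 carry 1
  1+1+1 = 1 carry 1
  0+1+1 = 0 carry 1
  final carry 1

0b101010100011011000000011101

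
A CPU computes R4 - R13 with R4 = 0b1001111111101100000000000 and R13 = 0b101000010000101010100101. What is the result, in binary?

0b100111101100110101011011

Subtract column by column in base 2:
  0-1 → 1 (borrow)
  0-0-1 → 1 (borrow)
  0-1-1 → 0 (borrow)
  0-0-1 → 1 (borrow)
  0-0-1 → 1 (borrow)
  0-1-1 → 0 (borrow)
  0-0-1 → 1 (borrow)
  0-1-1 → 0 (borrow)
  0-0-1 → 1 (borrow)
  0-1-1 → 0 (borrow)
  0-0-1 → 1 (borrow)
  1-1-1 → 1 (borrow)
  1-0-1 → 0
  0-0 → 0
  1-0 → 1
  1-0 → 1
  1-1 → 0
  1-0 → 1
  1-0 → 1
  1-0 → 1
  1-0 → 1
  1-1 → 0
  0-0 → 0
  0-1 → 1 (borrow)
  1-0-1 → 0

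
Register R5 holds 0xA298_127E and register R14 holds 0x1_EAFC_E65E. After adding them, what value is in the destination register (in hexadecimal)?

0x28D94F8DC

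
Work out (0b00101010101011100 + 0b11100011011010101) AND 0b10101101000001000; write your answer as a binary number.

0b1100000000000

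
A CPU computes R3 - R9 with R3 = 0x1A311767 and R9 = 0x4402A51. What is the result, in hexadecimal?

0x15F0ED16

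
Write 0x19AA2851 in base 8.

Expand each hex digit to 4 bits: 1=0001 9=1001 A=1010 A=1010 2=0010 8=1000 5=0101 1=0001.
Group the bits in threes: 011 001 101 010 100 010 100 001 010 001 → 3152424121.

0o3152424121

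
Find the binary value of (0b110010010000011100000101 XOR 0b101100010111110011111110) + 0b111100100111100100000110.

0b1011010101111010100000001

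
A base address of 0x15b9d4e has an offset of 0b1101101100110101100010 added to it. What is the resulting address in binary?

0x15b9d4e = 0b1010110111001110101001110 in binary.
Add column by column in base 2, right to left:
  0+0 = 0
  1+1 = 0 carry 1
  1+0+1 = 0 carry 1
  1+0+1 = 0 carry 1
  0+0+1 = 1
  0+1 = 1
  1+1 = 0 carry 1
  0+0+1 = 1
  1+1 = 0 carry 1
  0+0+1 = 1
  1+1 = 0 carry 1
  1+1+1 = 1 carry 1
  1+0+1 = 0 carry 1
  0+0+1 = 1
  0+1 = 1
  1+1 = 0 carry 1
  1+0+1 = 0 carry 1
  1+1+1 = 1 carry 1
  0+1+1 = 0 carry 1
  1+0+1 = 0 carry 1
  1+1+1 = 1 carry 1
  0+1+1 = 0 carry 1
  1+0+1 = 0 carry 1
  0+0+1 = 1
  1+0 = 1

0b1100100100110101010110000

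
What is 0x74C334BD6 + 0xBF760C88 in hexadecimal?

Add column by column in base 16, right to left:
  6+8 = E
  D+8 = 5 carry 1
  B+C+1 = 8 carry 1
  4+0+1 = 5
  3+6 = 9
  3+7 = A
  C+F = B carry 1
  4+B+1 = 0 carry 1
  7+0+1 = 8

0x80BA9585E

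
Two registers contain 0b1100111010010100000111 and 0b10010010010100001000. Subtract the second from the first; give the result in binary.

Subtract column by column in base 2:
  1-0 → 1
  1-0 → 1
  1-0 → 1
  0-1 → 1 (borrow)
  0-0-1 → 1 (borrow)
  0-0-1 → 1 (borrow)
  0-0-1 → 1 (borrow)
  0-0-1 → 1 (borrow)
  1-1-1 → 1 (borrow)
  0-0-1 → 1 (borrow)
  1-1-1 → 1 (borrow)
  0-0-1 → 1 (borrow)
  0-0-1 → 1 (borrow)
  1-1-1 → 1 (borrow)
  0-0-1 → 1 (borrow)
  1-0-1 → 0
  1-1 → 0
  1-0 → 1
  0-0 → 0
  0-1 → 1 (borrow)
  1-0-1 → 0
  1-0 → 1

0b1010100111111111111111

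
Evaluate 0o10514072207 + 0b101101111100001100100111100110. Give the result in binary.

0o10514072207 = 0b1000101001100000111010010000111 in binary.
Add column by column in base 2, right to left:
  1+0 = 1
  1+1 = 0 carry 1
  1+1+1 = 1 carry 1
  0+0+1 = 1
  0+0 = 0
  0+1 = 1
  0+1 = 1
  1+1 = 0 carry 1
  0+1+1 = 0 carry 1
  0+0+1 = 1
  1+0 = 1
  0+1 = 1
  1+0 = 1
  1+0 = 1
  1+1 = 0 carry 1
  0+1+1 = 0 carry 1
  0+0+1 = 1
  0+0 = 0
  0+0 = 0
  0+0 = 0
  1+1 = 0 carry 1
  1+1+1 = 1 carry 1
  0+1+1 = 0 carry 1
  0+1+1 = 0 carry 1
  1+1+1 = 1 carry 1
  0+0+1 = 1
  1+1 = 0 carry 1
  0+1+1 = 0 carry 1
  0+0+1 = 1
  0+1 = 1
  1+0 = 1

0b1110011001000010011111001101101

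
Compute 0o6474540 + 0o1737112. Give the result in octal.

Add column by column in base 8, right to left:
  0+2 = 2
  4+1 = 5
  5+1 = 6
  4+7 = 3 carry 1
  7+3+1 = 3 carry 1
  4+7+1 = 4 carry 1
  6+1+1 = 0 carry 1
  final carry 1

0o10433652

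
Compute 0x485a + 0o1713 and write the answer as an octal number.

0o46045

0x485a = 0o44132 in octal.
Add column by column in base 8, right to left:
  2+3 = 5
  3+1 = 4
  1+7 = 0 carry 1
  4+1+1 = 6
  4+0 = 4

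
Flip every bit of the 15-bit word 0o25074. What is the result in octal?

0o52703

Each oct digit d becomes 7−d:
  2→5, 5→2, 0→7, 7→0, 4→3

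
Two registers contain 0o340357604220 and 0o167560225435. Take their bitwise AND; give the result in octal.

0o140140204020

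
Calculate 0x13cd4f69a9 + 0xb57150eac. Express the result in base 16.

0x1f24647855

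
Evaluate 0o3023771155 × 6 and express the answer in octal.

0o22167727216

Multiply each base-8 digit by 6, carrying:
  5×6 = 30 → write 6 carry 3
  5×6+3 = 33 → write 1 carry 4
  1×6+4 = 10 → write 2 carry 1
  1×6+1 = 7 → write 7
  7×6 = 42 → write 2 carry 5
  7×6+5 = 47 → write 7 carry 5
  3×6+5 = 23 → write 7 carry 2
  2×6+2 = 14 → write 6 carry 1
  0×6+1 = 1 → write 1
  3×6 = 18 → write 2 carry 2
  remaining carry: 2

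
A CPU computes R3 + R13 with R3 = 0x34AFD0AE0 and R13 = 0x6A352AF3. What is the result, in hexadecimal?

Add column by column in base 16, right to left:
  0+3 = 3
  E+F = D carry 1
  A+A+1 = 5 carry 1
  0+2+1 = 3
  D+5 = 2 carry 1
  F+3+1 = 3 carry 1
  A+A+1 = 5 carry 1
  4+6+1 = B
  3+0 = 3

0x3B53235D3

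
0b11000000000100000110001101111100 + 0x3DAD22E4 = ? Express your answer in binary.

0x3DAD22E4 = 0b111101101011010010001011100100 in binary.
Add column by column in base 2, right to left:
  0+0 = 0
  0+0 = 0
  1+1 = 0 carry 1
  1+0+1 = 0 carry 1
  1+0+1 = 0 carry 1
  1+1+1 = 1 carry 1
  1+1+1 = 1 carry 1
  0+1+1 = 0 carry 1
  1+0+1 = 0 carry 1
  1+1+1 = 1 carry 1
  0+0+1 = 1
  0+0 = 0
  0+0 = 0
  1+1 = 0 carry 1
  1+0+1 = 0 carry 1
  0+0+1 = 1
  0+1 = 1
  0+0 = 0
  0+1 = 1
  0+1 = 1
  1+0 = 1
  0+1 = 1
  0+0 = 0
  0+1 = 1
  0+1 = 1
  0+0 = 0
  0+1 = 1
  0+1 = 1
  0+1 = 1
  0+1 = 1
  1+0 = 1
  1+0 = 1

0b11111101101111011000011001100000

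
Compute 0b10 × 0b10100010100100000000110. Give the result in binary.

0b101000101001000000001100

Multiply each base-2 digit by 2, carrying:
  0×2 = 0 → write 0
  1×2 = 2 → write 0 carry 1
  1×2+1 = 3 → write 1 carry 1
  0×2+1 = 1 → write 1
  0×2 = 0 → write 0
  0×2 = 0 → write 0
  0×2 = 0 → write 0
  0×2 = 0 → write 0
  0×2 = 0 → write 0
  0×2 = 0 → write 0
  0×2 = 0 → write 0
  1×2 = 2 → write 0 carry 1
  0×2+1 = 1 → write 1
  0×2 = 0 → write 0
  1×2 = 2 → write 0 carry 1
  0×2+1 = 1 → write 1
  1×2 = 2 → write 0 carry 1
  0×2+1 = 1 → write 1
  0×2 = 0 → write 0
  0×2 = 0 → write 0
  1×2 = 2 → write 0 carry 1
  0×2+1 = 1 → write 1
  1×2 = 2 → write 0 carry 1
  remaining carry: 1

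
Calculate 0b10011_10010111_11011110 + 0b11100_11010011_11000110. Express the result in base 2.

Add column by column in base 2, right to left:
  0+0 = 0
  1+1 = 0 carry 1
  1+1+1 = 1 carry 1
  1+0+1 = 0 carry 1
  1+0+1 = 0 carry 1
  0+0+1 = 1
  1+1 = 0 carry 1
  1+1+1 = 1 carry 1
  1+1+1 = 1 carry 1
  1+1+1 = 1 carry 1
  1+0+1 = 0 carry 1
  0+0+1 = 1
  1+1 = 0 carry 1
  0+0+1 = 1
  0+1 = 1
  1+1 = 0 carry 1
  1+0+1 = 0 carry 1
  1+0+1 = 0 carry 1
  0+1+1 = 0 carry 1
  0+1+1 = 0 carry 1
  1+1+1 = 1 carry 1
  final carry 1

0b1100000110101110100100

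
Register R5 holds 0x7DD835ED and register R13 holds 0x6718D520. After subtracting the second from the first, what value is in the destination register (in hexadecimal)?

0x16BF60CD

Subtract column by column in base 16:
  D-0 → D
  E-2 → C
  5-5 → 0
  3-D → 6 (borrow)
  8-8-1 → F (borrow)
  D-1-1 → B
  D-7 → 6
  7-6 → 1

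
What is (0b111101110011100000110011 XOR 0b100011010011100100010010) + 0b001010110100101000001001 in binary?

First 0b111101110011100000110011 XOR 0b100011010011100100010010 = 0b011110100000000100100001.
Add column by column in base 2, right to left:
  1+1 = 0 carry 1
  0+0+1 = 1
  0+0 = 0
  0+1 = 1
  0+0 = 0
  1+0 = 1
  0+0 = 0
  0+0 = 0
  1+0 = 1
  0+1 = 1
  0+0 = 0
  0+1 = 1
  0+0 = 0
  0+0 = 0
  0+1 = 1
  0+0 = 0
  0+1 = 1
  1+1 = 0 carry 1
  0+0+1 = 1
  1+1 = 0 carry 1
  1+0+1 = 0 carry 1
  1+1+1 = 1 carry 1
  1+0+1 = 0 carry 1
  final carry 1

0b101001010100101100101010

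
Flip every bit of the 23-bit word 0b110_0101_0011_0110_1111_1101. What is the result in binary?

Invert each bit: 11001010011011011111101 → 00110101100100100000010.

0b00110101100100100000010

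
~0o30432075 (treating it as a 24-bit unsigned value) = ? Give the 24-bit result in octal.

Each oct digit d becomes 7−d:
  3→4, 0→7, 4→3, 3→4, 2→5, 0→7, 7→0, 5→2

0o47345702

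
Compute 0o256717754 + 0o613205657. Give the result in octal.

Add column by column in base 8, right to left:
  4+7 = 3 carry 1
  5+5+1 = 3 carry 1
  7+6+1 = 6 carry 1
  7+5+1 = 5 carry 1
  1+0+1 = 2
  7+2 = 1 carry 1
  6+3+1 = 2 carry 1
  5+1+1 = 7
  2+6 = 0 carry 1
  final carry 1

0o1072125633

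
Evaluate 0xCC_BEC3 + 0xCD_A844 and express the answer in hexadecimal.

0x19A6707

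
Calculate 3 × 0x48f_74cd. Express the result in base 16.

0xdae5e67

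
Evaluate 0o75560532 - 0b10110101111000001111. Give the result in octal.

0o72701513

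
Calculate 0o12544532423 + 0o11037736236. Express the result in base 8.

0o23604470661

Add column by column in base 8, right to left:
  3+6 = 1 carry 1
  2+3+1 = 6
  4+2 = 6
  2+6 = 0 carry 1
  3+3+1 = 7
  5+7 = 4 carry 1
  4+7+1 = 4 carry 1
  4+3+1 = 0 carry 1
  5+0+1 = 6
  2+1 = 3
  1+1 = 2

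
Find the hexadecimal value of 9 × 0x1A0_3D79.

0xEA22941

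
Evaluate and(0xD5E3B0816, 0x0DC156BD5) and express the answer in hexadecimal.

AND each hex digit independently (no carries):
  D&0=0, 5&D=5, E&C=C, 3&1=1, B&5=1, 0&6=0, 8&B=8, 1&D=1, 6&5=4

0x05C110814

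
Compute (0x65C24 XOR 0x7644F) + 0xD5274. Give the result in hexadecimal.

First 0x65C24 XOR 0x7644F = 0x1386B.
Add column by column in base 16, right to left:
  B+4 = F
  6+7 = D
  8+2 = A
  3+5 = 8
  1+D = E

0xE8ADF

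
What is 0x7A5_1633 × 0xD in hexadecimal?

0x63622097

Multiply each base-16 digit by 13, carrying:
  3×13 = 39 → write 7 carry 2
  3×13+2 = 41 → write 9 carry 2
  6×13+2 = 80 → write 0 carry 5
  1×13+5 = 18 → write 2 carry 1
  5×13+1 = 66 → write 2 carry 4
  A×13+4 = 134 → write 6 carry 8
  7×13+8 = 99 → write 3 carry 6
  remaining carry: 6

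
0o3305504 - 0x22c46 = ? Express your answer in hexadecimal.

0xb5efe

0o3305504 = 0xd8b44 in hexadecimal.
Subtract column by column in base 16:
  4-6 → e (borrow)
  4-4-1 → f (borrow)
  b-c-1 → e (borrow)
  8-2-1 → 5
  d-2 → b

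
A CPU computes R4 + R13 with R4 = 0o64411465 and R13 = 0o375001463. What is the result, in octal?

Add column by column in base 8, right to left:
  5+3 = 0 carry 1
  6+6+1 = 5 carry 1
  4+4+1 = 1 carry 1
  1+1+1 = 3
  1+0 = 1
  4+0 = 4
  4+5 = 1 carry 1
  6+7+1 = 6 carry 1
  0+3+1 = 4

0o461413150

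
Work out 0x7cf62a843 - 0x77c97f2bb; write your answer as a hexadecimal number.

0x52cab588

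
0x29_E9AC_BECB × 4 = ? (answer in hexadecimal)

0xA7A6B2FB2C

Multiply each base-16 digit by 4, carrying:
  B×4 = 44 → write C carry 2
  C×4+2 = 50 → write 2 carry 3
  E×4+3 = 59 → write B carry 3
  B×4+3 = 47 → write F carry 2
  C×4+2 = 50 → write 2 carry 3
  A×4+3 = 43 → write B carry 2
  9×4+2 = 38 → write 6 carry 2
  E×4+2 = 58 → write A carry 3
  9×4+3 = 39 → write 7 carry 2
  2×4+2 = 10 → write A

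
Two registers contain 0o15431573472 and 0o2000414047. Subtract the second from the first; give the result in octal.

Subtract column by column in base 8:
  2-7 → 3 (borrow)
  7-4-1 → 2
  4-0 → 4
  3-4 → 7 (borrow)
  7-1-1 → 5
  5-4 → 1
  1-0 → 1
  3-0 → 3
  4-0 → 4
  5-2 → 3
  1-0 → 1

0o13431157423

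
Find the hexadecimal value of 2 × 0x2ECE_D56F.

0x5D9DAADE

Multiply each base-16 digit by 2, carrying:
  F×2 = 30 → write E carry 1
  6×2+1 = 13 → write D
  5×2 = 10 → write A
  D×2 = 26 → write A carry 1
  E×2+1 = 29 → write D carry 1
  C×2+1 = 25 → write 9 carry 1
  E×2+1 = 29 → write D carry 1
  2×2+1 = 5 → write 5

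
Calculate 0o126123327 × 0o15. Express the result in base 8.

Multiply each base-8 digit by 13, carrying:
  7×13 = 91 → write 3 carry 11
  2×13+11 = 37 → write 5 carry 4
  3×13+4 = 43 → write 3 carry 5
  3×13+5 = 44 → write 4 carry 5
  2×13+5 = 31 → write 7 carry 3
  1×13+3 = 16 → write 0 carry 2
  6×13+2 = 80 → write 0 carry 10
  2×13+10 = 36 → write 4 carry 4
  1×13+4 = 17 → write 1 carry 2
  remaining carry: 2

0o2140074353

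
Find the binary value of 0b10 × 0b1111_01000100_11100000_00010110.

Multiply each base-2 digit by 2, carrying:
  0×2 = 0 → write 0
  1×2 = 2 → write 0 carry 1
  1×2+1 = 3 → write 1 carry 1
  0×2+1 = 1 → write 1
  1×2 = 2 → write 0 carry 1
  0×2+1 = 1 → write 1
  0×2 = 0 → write 0
  0×2 = 0 → write 0
  0×2 = 0 → write 0
  0×2 = 0 → write 0
  0×2 = 0 → write 0
  0×2 = 0 → write 0
  0×2 = 0 → write 0
  1×2 = 2 → write 0 carry 1
  1×2+1 = 3 → write 1 carry 1
  1×2+1 = 3 → write 1 carry 1
  0×2+1 = 1 → write 1
  0×2 = 0 → write 0
  1×2 = 2 → write 0 carry 1
  0×2+1 = 1 → write 1
  0×2 = 0 → write 0
  0×2 = 0 → write 0
  1×2 = 2 → write 0 carry 1
  0×2+1 = 1 → write 1
  1×2 = 2 → write 0 carry 1
  1×2+1 = 3 → write 1 carry 1
  1×2+1 = 3 → write 1 carry 1
  1×2+1 = 3 → write 1 carry 1
  remaining carry: 1

0b11110100010011100000000101100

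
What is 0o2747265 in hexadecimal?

Each octal digit is 3 bits: 2=010 7=111 4=100 7=111 2=010 6=110 5=101.
Group the bits into nibbles: 1011 1100 1110 1011 0101 → BCEB5.

0xBCEB5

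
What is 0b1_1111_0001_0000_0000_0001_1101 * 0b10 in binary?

0b11111000100000000000111010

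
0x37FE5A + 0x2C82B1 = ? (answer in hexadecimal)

0x64810B

Add column by column in base 16, right to left:
  A+1 = B
  5+B = 0 carry 1
  E+2+1 = 1 carry 1
  F+8+1 = 8 carry 1
  7+C+1 = 4 carry 1
  3+2+1 = 6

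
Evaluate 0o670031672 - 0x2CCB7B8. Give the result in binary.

0o670031672 = 0b110111000000011001110111010 in binary.
0x2CCB7B8 = 0b10110011001011011110111000 in binary.
Subtract column by column in base 2:
  0-0 → 0
  1-0 → 1
  0-0 → 0
  1-1 → 0
  1-1 → 0
  1-1 → 0
  0-0 → 0
  1-1 → 0
  1-1 → 0
  1-1 → 0
  0-1 → 1 (borrow)
  0-0-1 → 1 (borrow)
  1-1-1 → 1 (borrow)
  1-1-1 → 1 (borrow)
  0-0-1 → 1 (borrow)
  0-1-1 → 0 (borrow)
  0-0-1 → 1 (borrow)
  0-0-1 → 1 (borrow)
  0-1-1 → 0 (borrow)
  0-1-1 → 0 (borrow)
  0-0-1 → 1 (borrow)
  1-0-1 → 0
  1-1 → 0
  1-1 → 0
  0-0 → 0
  1-1 → 0
  1-0 → 1

0b100000100110111110000000010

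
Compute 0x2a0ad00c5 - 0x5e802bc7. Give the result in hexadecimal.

0x2422cd4fe

Subtract column by column in base 16:
  5-7 → e (borrow)
  c-c-1 → f (borrow)
  0-b-1 → 4 (borrow)
  0-2-1 → d (borrow)
  d-0-1 → c
  a-8 → 2
  0-e → 2 (borrow)
  a-5-1 → 4
  2-0 → 2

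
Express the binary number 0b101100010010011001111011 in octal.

0o54223173

Group the bits in threes: 101 100 010 010 011 001 111 011 → 54223173.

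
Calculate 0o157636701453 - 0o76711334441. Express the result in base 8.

0o60725345012

Subtract column by column in base 8:
  3-1 → 2
  5-4 → 1
  4-4 → 0
  1-4 → 5 (borrow)
  0-3-1 → 4 (borrow)
  7-3-1 → 3
  6-1 → 5
  3-1 → 2
  6-7 → 7 (borrow)
  7-6-1 → 0
  5-7 → 6 (borrow)
  1-0-1 → 0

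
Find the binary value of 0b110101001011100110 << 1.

0b1101010010111001100

Left shift by 1: append 1 zero bit.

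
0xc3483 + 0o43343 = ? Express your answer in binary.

0b11000111101101100110

0xc3483 = 0b11000011010010000011 in binary.
0o43343 = 0b100011011100011 in binary.
Add column by column in base 2, right to left:
  1+1 = 0 carry 1
  1+1+1 = 1 carry 1
  0+0+1 = 1
  0+0 = 0
  0+0 = 0
  0+1 = 1
  0+1 = 1
  1+1 = 0 carry 1
  0+0+1 = 1
  0+1 = 1
  1+1 = 0 carry 1
  0+0+1 = 1
  1+0 = 1
  1+0 = 1
  0+1 = 1
  0+0 = 0
  0+0 = 0
  0+0 = 0
  1+0 = 1
  1+0 = 1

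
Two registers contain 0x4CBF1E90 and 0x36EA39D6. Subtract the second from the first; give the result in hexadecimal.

0x15D4E4BA

Subtract column by column in base 16:
  0-6 → A (borrow)
  9-D-1 → B (borrow)
  E-9-1 → 4
  1-3 → E (borrow)
  F-A-1 → 4
  B-E → D (borrow)
  C-6-1 → 5
  4-3 → 1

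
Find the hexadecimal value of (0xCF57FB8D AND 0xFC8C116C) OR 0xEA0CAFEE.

0xCF57FB8D AND 0xFC8C116C = 0xCC04110C.
Then OR with 0xEA0CAFEE.

0xEE0CBFEE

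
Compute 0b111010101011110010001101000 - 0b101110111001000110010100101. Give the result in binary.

0b1011110010101011111000011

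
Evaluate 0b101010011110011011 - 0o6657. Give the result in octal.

0b101010011110011011 = 0o523633 in octal.
Subtract column by column in base 8:
  3-7 → 4 (borrow)
  3-5-1 → 5 (borrow)
  6-6-1 → 7 (borrow)
  3-6-1 → 4 (borrow)
  2-0-1 → 1
  5-0 → 5

0o514754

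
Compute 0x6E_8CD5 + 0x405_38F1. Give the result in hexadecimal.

Add column by column in base 16, right to left:
  5+1 = 6
  D+F = C carry 1
  C+8+1 = 5 carry 1
  8+3+1 = C
  E+5 = 3 carry 1
  6+0+1 = 7
  0+4 = 4

0x473C5C6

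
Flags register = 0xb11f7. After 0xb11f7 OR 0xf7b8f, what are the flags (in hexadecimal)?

0xf7bff

OR each hex digit independently (no carries):
  b|f=f, 1|7=7, 1|b=b, f|8=f, 7|f=f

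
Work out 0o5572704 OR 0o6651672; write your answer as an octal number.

0o7773776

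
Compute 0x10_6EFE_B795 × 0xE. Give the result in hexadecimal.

Multiply each base-16 digit by 14, carrying:
  5×14 = 70 → write 6 carry 4
  9×14+4 = 130 → write 2 carry 8
  7×14+8 = 106 → write A carry 6
  B×14+6 = 160 → write 0 carry 10
  E×14+10 = 206 → write E carry 12
  F×14+12 = 222 → write E carry 13
  E×14+13 = 209 → write 1 carry 13
  6×14+13 = 97 → write 1 carry 6
  0×14+6 = 6 → write 6
  1×14 = 14 → write E

0xE611EE0A26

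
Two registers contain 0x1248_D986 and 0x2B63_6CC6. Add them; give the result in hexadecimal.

Add column by column in base 16, right to left:
  6+6 = C
  8+C = 4 carry 1
  9+C+1 = 6 carry 1
  D+6+1 = 4 carry 1
  8+3+1 = C
  4+6 = A
  2+B = D
  1+2 = 3

0x3DAC464C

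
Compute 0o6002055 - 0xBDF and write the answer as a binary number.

0b101111111100001001110

0o6002055 = 0b110000000010000101101 in binary.
0xBDF = 0b101111011111 in binary.
Subtract column by column in base 2:
  1-1 → 0
  0-1 → 1 (borrow)
  1-1-1 → 1 (borrow)
  1-1-1 → 1 (borrow)
  0-1-1 → 0 (borrow)
  1-0-1 → 0
  0-1 → 1 (borrow)
  0-1-1 → 0 (borrow)
  0-1-1 → 0 (borrow)
  0-1-1 → 0 (borrow)
  1-0-1 → 0
  0-1 → 1 (borrow)
  0-0-1 → 1 (borrow)
  0-0-1 → 1 (borrow)
  0-0-1 → 1 (borrow)
  0-0-1 → 1 (borrow)
  0-0-1 → 1 (borrow)
  0-0-1 → 1 (borrow)
  0-0-1 → 1 (borrow)
  1-0-1 → 0
  1-0 → 1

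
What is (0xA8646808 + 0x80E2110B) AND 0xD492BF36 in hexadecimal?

Add column by column in base 16, right to left:
  8+B = 3 carry 1
  0+0+1 = 1
  8+1 = 9
  6+1 = 7
  4+2 = 6
  6+E = 4 carry 1
  8+0+1 = 9
  A+8 = 2 carry 1
  final carry 1
Sum = 0x129467913; now AND with 0xD492BF36:
  1&0=0, 2&D=0, 9&4=0, 4&9=0, 6&2=2, 7&B=3, 9&F=9, 1&3=1, 3&6=2

0x23912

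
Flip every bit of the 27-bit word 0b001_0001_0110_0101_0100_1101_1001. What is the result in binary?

0b110111010011010101100100110

Invert each bit: 001000101100101010011011001 → 110111010011010101100100110.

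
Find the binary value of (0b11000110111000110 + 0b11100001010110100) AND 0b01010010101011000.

Add column by column in base 2, right to left:
  0+0 = 0
  1+0 = 1
  1+1 = 0 carry 1
  0+0+1 = 1
  0+1 = 1
  0+1 = 1
  1+0 = 1
  1+1 = 0 carry 1
  1+0+1 = 0 carry 1
  0+1+1 = 0 carry 1
  1+0+1 = 0 carry 1
  1+0+1 = 0 carry 1
  0+0+1 = 1
  0+0 = 0
  0+1 = 1
  1+1 = 0 carry 1
  1+1+1 = 1 carry 1
  final carry 1
Sum = 0b110101000001111010; now AND with 0b01010010101011000:
  110101000001111010
& 001010010101011000
= 000000000001011000

0b1011000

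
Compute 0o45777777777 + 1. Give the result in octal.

0o46000000000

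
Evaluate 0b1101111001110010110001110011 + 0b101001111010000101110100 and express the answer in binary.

Add column by column in base 2, right to left:
  1+0 = 1
  1+0 = 1
  0+1 = 1
  0+0 = 0
  1+1 = 0 carry 1
  1+1+1 = 1 carry 1
  1+1+1 = 1 carry 1
  0+0+1 = 1
  0+1 = 1
  0+0 = 0
  1+0 = 1
  1+0 = 1
  0+0 = 0
  1+1 = 0 carry 1
  0+0+1 = 1
  0+1 = 1
  1+1 = 0 carry 1
  1+1+1 = 1 carry 1
  1+1+1 = 1 carry 1
  0+0+1 = 1
  0+0 = 0
  1+1 = 0 carry 1
  1+0+1 = 0 carry 1
  1+1+1 = 1 carry 1
  1+0+1 = 0 carry 1
  0+0+1 = 1
  1+0 = 1
  1+0 = 1

0b1110100011101100110111100111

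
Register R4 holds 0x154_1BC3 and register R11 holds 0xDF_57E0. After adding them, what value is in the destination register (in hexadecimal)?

0x23373A3

Add column by column in base 16, right to left:
  3+0 = 3
  C+E = A carry 1
  B+7+1 = 3 carry 1
  1+5+1 = 7
  4+F = 3 carry 1
  5+D+1 = 3 carry 1
  1+0+1 = 2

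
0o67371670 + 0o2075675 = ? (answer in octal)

Add column by column in base 8, right to left:
  0+5 = 5
  7+7 = 6 carry 1
  6+6+1 = 5 carry 1
  1+5+1 = 7
  7+7 = 6 carry 1
  3+0+1 = 4
  7+2 = 1 carry 1
  6+0+1 = 7

0o71467565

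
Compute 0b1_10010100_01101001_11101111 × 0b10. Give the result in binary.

0b11001010001101001111011110

Multiply each base-2 digit by 2, carrying:
  1×2 = 2 → write 0 carry 1
  1×2+1 = 3 → write 1 carry 1
  1×2+1 = 3 → write 1 carry 1
  1×2+1 = 3 → write 1 carry 1
  0×2+1 = 1 → write 1
  1×2 = 2 → write 0 carry 1
  1×2+1 = 3 → write 1 carry 1
  1×2+1 = 3 → write 1 carry 1
  1×2+1 = 3 → write 1 carry 1
  0×2+1 = 1 → write 1
  0×2 = 0 → write 0
  1×2 = 2 → write 0 carry 1
  0×2+1 = 1 → write 1
  1×2 = 2 → write 0 carry 1
  1×2+1 = 3 → write 1 carry 1
  0×2+1 = 1 → write 1
  0×2 = 0 → write 0
  0×2 = 0 → write 0
  1×2 = 2 → write 0 carry 1
  0×2+1 = 1 → write 1
  1×2 = 2 → write 0 carry 1
  0×2+1 = 1 → write 1
  0×2 = 0 → write 0
  1×2 = 2 → write 0 carry 1
  1×2+1 = 3 → write 1 carry 1
  remaining carry: 1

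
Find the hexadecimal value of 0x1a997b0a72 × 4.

Multiply each base-16 digit by 4, carrying:
  2×4 = 8 → write 8
  7×4 = 28 → write c carry 1
  a×4+1 = 41 → write 9 carry 2
  0×4+2 = 2 → write 2
  b×4 = 44 → write c carry 2
  7×4+2 = 30 → write e carry 1
  9×4+1 = 37 → write 5 carry 2
  9×4+2 = 38 → write 6 carry 2
  a×4+2 = 42 → write a carry 2
  1×4+2 = 6 → write 6

0x6a65ec29c8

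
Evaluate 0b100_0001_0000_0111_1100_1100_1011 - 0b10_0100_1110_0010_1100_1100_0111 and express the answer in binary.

0b1110000100101000000000100

Subtract column by column in base 2:
  1-1 → 0
  1-1 → 0
  0-1 → 1 (borrow)
  1-0-1 → 0
  0-0 → 0
  0-0 → 0
  1-1 → 0
  1-1 → 0
  0-0 → 0
  0-0 → 0
  1-1 → 0
  1-1 → 0
  1-0 → 1
  1-1 → 0
  1-0 → 1
  0-0 → 0
  0-0 → 0
  0-1 → 1 (borrow)
  0-1-1 → 0 (borrow)
  0-1-1 → 0 (borrow)
  1-0-1 → 0
  0-0 → 0
  0-1 → 1 (borrow)
  0-0-1 → 1 (borrow)
  0-0-1 → 1 (borrow)
  0-1-1 → 0 (borrow)
  1-0-1 → 0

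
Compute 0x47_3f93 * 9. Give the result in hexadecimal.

Multiply each base-16 digit by 9, carrying:
  3×9 = 27 → write b carry 1
  9×9+1 = 82 → write 2 carry 5
  f×9+5 = 140 → write c carry 8
  3×9+8 = 35 → write 3 carry 2
  7×9+2 = 65 → write 1 carry 4
  4×9+4 = 40 → write 8 carry 2
  remaining carry: 2

0x2813c2b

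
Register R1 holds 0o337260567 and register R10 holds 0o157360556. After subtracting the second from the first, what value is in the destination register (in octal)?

Subtract column by column in base 8:
  7-6 → 1
  6-5 → 1
  5-5 → 0
  0-0 → 0
  6-6 → 0
  2-3 → 7 (borrow)
  7-7-1 → 7 (borrow)
  3-5-1 → 5 (borrow)
  3-1-1 → 1

0o157700011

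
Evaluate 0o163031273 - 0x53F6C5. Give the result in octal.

0o136035766

0x53F6C5 = 0o24773305 in octal.
Subtract column by column in base 8:
  3-5 → 6 (borrow)
  7-0-1 → 6
  2-3 → 7 (borrow)
  1-3-1 → 5 (borrow)
  3-7-1 → 3 (borrow)
  0-7-1 → 0 (borrow)
  3-4-1 → 6 (borrow)
  6-2-1 → 3
  1-0 → 1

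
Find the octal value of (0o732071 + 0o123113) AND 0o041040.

0o41000

Add column by column in base 8, right to left:
  1+3 = 4
  7+1 = 0 carry 1
  0+1+1 = 2
  2+3 = 5
  3+2 = 5
  7+1 = 0 carry 1
  final carry 1
Sum = 0o1055204; now AND with 0o041040:
  1&0=0, 0&0=0, 5&4=4, 5&1=1, 2&0=0, 0&4=0, 4&0=0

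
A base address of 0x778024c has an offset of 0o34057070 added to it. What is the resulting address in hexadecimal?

0o34057070 = 0x705e38 in hexadecimal.
Add column by column in base 16, right to left:
  c+8 = 4 carry 1
  4+3+1 = 8
  2+e = 0 carry 1
  0+5+1 = 6
  8+0 = 8
  7+7 = e
  7+0 = 7

0x7e86084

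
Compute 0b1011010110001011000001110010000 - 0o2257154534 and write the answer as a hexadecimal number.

0x4808AA34

0b1011010110001011000001110010000 = 0x5AC58390 in hexadecimal.
0o2257154534 = 0x12BCD95C in hexadecimal.
Subtract column by column in base 16:
  0-C → 4 (borrow)
  9-5-1 → 3
  3-9 → A (borrow)
  8-D-1 → A (borrow)
  5-C-1 → 8 (borrow)
  C-B-1 → 0
  A-2 → 8
  5-1 → 4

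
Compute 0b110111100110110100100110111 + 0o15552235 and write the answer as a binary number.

0o15552235 = 0b1101101101010010011101 in binary.
Add column by column in base 2, right to left:
  1+1 = 0 carry 1
  1+0+1 = 0 carry 1
  1+1+1 = 1 carry 1
  0+1+1 = 0 carry 1
  1+1+1 = 1 carry 1
  1+0+1 = 0 carry 1
  0+0+1 = 1
  0+1 = 1
  1+0 = 1
  0+0 = 0
  0+1 = 1
  1+0 = 1
  0+1 = 1
  1+0 = 1
  1+1 = 0 carry 1
  0+1+1 = 0 carry 1
  1+0+1 = 0 carry 1
  1+1+1 = 1 carry 1
  0+1+1 = 0 carry 1
  0+0+1 = 1
  1+1 = 0 carry 1
  1+1+1 = 1 carry 1
  1+0+1 = 0 carry 1
  1+0+1 = 0 carry 1
  0+0+1 = 1
  1+0 = 1
  1+0 = 1

0b111001010100011110111010100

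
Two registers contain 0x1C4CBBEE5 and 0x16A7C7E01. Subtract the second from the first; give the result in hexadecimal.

0x5A4F40E4

Subtract column by column in base 16:
  5-1 → 4
  E-0 → E
  E-E → 0
  B-7 → 4
  B-C → F (borrow)
  C-7-1 → 4
  4-A → A (borrow)
  C-6-1 → 5
  1-1 → 0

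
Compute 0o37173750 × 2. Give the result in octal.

Multiply each base-8 digit by 2, carrying:
  0×2 = 0 → write 0
  5×2 = 10 → write 2 carry 1
  7×2+1 = 15 → write 7 carry 1
  3×2+1 = 7 → write 7
  7×2 = 14 → write 6 carry 1
  1×2+1 = 3 → write 3
  7×2 = 14 → write 6 carry 1
  3×2+1 = 7 → write 7

0o76367720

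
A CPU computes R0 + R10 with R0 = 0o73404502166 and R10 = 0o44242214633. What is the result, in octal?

Add column by column in base 8, right to left:
  6+3 = 1 carry 1
  6+3+1 = 2 carry 1
  1+6+1 = 0 carry 1
  2+4+1 = 7
  0+1 = 1
  5+2 = 7
  4+2 = 6
  0+4 = 4
  4+2 = 6
  3+4 = 7
  7+4 = 3 carry 1
  final carry 1

0o137646717021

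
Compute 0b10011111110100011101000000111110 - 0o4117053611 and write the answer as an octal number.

0o17645274265

0b10011111110100011101000000111110 = 0o23764350076 in octal.
Subtract column by column in base 8:
  6-1 → 5
  7-1 → 6
  0-6 → 2 (borrow)
  0-3-1 → 4 (borrow)
  5-5-1 → 7 (borrow)
  3-0-1 → 2
  4-7 → 5 (borrow)
  6-1-1 → 4
  7-1 → 6
  3-4 → 7 (borrow)
  2-0-1 → 1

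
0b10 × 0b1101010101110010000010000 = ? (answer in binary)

0b11010101011100100000100000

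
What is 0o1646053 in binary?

0b1110100110000101011

Each octal digit is 3 bits: 1=001 6=110 4=100 6=110 0=000 5=101 3=011.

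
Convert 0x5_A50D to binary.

0b1011010010100001101

Expand each hex digit to 4 bits: 5=0101 A=1010 5=0101 0=0000 D=1101.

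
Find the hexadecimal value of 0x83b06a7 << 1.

0x10760d4e

1 bits is not a whole number of base-16 digits; in binary: 1000001110110000011010100111 << 1 = 10000011101100000110101001110.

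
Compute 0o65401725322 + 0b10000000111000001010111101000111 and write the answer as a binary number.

0o65401725322 = 0b110101100000001111010101011010010 in binary.
Add column by column in base 2, right to left:
  0+1 = 1
  1+1 = 0 carry 1
  0+1+1 = 0 carry 1
  0+0+1 = 1
  1+0 = 1
  0+0 = 0
  1+1 = 0 carry 1
  1+0+1 = 0 carry 1
  0+1+1 = 0 carry 1
  1+1+1 = 1 carry 1
  0+1+1 = 0 carry 1
  1+1+1 = 1 carry 1
  0+0+1 = 1
  1+1 = 0 carry 1
  0+0+1 = 1
  1+1 = 0 carry 1
  1+0+1 = 0 carry 1
  1+0+1 = 0 carry 1
  1+0+1 = 0 carry 1
  0+0+1 = 1
  0+0 = 0
  0+1 = 1
  0+1 = 1
  0+1 = 1
  0+0 = 0
  0+0 = 0
  1+0 = 1
  1+0 = 1
  0+0 = 0
  1+0 = 1
  0+0 = 0
  1+1 = 0 carry 1
  1+0+1 = 0 carry 1
  final carry 1

0b1000101100111010000101101000011001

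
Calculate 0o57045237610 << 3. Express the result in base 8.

0o570452376100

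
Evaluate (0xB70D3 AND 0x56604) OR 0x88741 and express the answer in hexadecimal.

0x9E741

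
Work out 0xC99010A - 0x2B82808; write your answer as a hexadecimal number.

0x9E0D902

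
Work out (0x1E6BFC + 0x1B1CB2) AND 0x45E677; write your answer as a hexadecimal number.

0x18026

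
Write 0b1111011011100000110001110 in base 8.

0o173340616

Group the bits in threes: 001 111 011 011 100 000 110 001 110 → 173340616.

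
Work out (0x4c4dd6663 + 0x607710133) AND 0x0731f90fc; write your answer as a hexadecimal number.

Add column by column in base 16, right to left:
  3+3 = 6
  6+3 = 9
  6+1 = 7
  6+0 = 6
  d+1 = e
  d+7 = 4 carry 1
  4+7+1 = c
  c+0 = c
  4+6 = a
Sum = 0xacc4e6796; now AND with 0x0731f90fc:
  a&0=0, c&7=4, c&3=0, 4&1=0, e&f=e, 6&9=0, 7&0=0, 9&f=9, 6&c=4

0x400e0094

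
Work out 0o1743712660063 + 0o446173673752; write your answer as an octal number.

Add column by column in base 8, right to left:
  3+2 = 5
  6+5 = 3 carry 1
  0+7+1 = 0 carry 1
  0+3+1 = 4
  6+7 = 5 carry 1
  6+6+1 = 5 carry 1
  2+3+1 = 6
  1+7 = 0 carry 1
  7+1+1 = 1 carry 1
  3+6+1 = 2 carry 1
  4+4+1 = 1 carry 1
  7+4+1 = 4 carry 1
  1+0+1 = 2

0o2412106554035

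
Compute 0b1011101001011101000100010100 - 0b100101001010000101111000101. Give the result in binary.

Subtract column by column in base 2:
  0-1 → 1 (borrow)
  0-0-1 → 1 (borrow)
  1-1-1 → 1 (borrow)
  0-0-1 → 1 (borrow)
  1-0-1 → 0
  0-0 → 0
  0-1 → 1 (borrow)
  0-1-1 → 0 (borrow)
  1-1-1 → 1 (borrow)
  0-1-1 → 0 (borrow)
  0-0-1 → 1 (borrow)
  0-1-1 → 0 (borrow)
  1-0-1 → 0
  0-0 → 0
  1-0 → 1
  1-0 → 1
  1-1 → 0
  0-0 → 0
  1-1 → 0
  0-0 → 0
  0-0 → 0
  1-1 → 0
  0-0 → 0
  1-1 → 0
  1-0 → 1
  1-0 → 1
  0-1 → 1 (borrow)
  1-0-1 → 0

0b111000000001100010101001111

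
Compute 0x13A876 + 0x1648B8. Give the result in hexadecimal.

0x29F12E

Add column by column in base 16, right to left:
  6+8 = E
  7+B = 2 carry 1
  8+8+1 = 1 carry 1
  A+4+1 = F
  3+6 = 9
  1+1 = 2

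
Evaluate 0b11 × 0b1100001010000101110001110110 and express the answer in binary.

Multiply each base-2 digit by 3, carrying:
  0×3 = 0 → write 0
  1×3 = 3 → write 1 carry 1
  1×3+1 = 4 → write 0 carry 2
  0×3+2 = 2 → write 0 carry 1
  1×3+1 = 4 → write 0 carry 2
  1×3+2 = 5 → write 1 carry 2
  1×3+2 = 5 → write 1 carry 2
  0×3+2 = 2 → write 0 carry 1
  0×3+1 = 1 → write 1
  0×3 = 0 → write 0
  1×3 = 3 → write 1 carry 1
  1×3+1 = 4 → write 0 carry 2
  1×3+2 = 5 → write 1 carry 2
  0×3+2 = 2 → write 0 carry 1
  1×3+1 = 4 → write 0 carry 2
  0×3+2 = 2 → write 0 carry 1
  0×3+1 = 1 → write 1
  0×3 = 0 → write 0
  0×3 = 0 → write 0
  1×3 = 3 → write 1 carry 1
  0×3+1 = 1 → write 1
  1×3 = 3 → write 1 carry 1
  0×3+1 = 1 → write 1
  0×3 = 0 → write 0
  0×3 = 0 → write 0
  0×3 = 0 → write 0
  1×3 = 3 → write 1 carry 1
  1×3+1 = 4 → write 0 carry 2
  remaining carry: 10

0b100100011110010001010101100010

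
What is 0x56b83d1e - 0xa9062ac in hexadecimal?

Subtract column by column in base 16:
  e-c → 2
  1-a → 7 (borrow)
  d-2-1 → a
  3-6 → d (borrow)
  8-0-1 → 7
  b-9 → 2
  6-a → c (borrow)
  5-0-1 → 4

0x4c27da72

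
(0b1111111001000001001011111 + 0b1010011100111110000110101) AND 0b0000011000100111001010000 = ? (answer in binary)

0b10000100111000010000

Add column by column in base 2, right to left:
  1+1 = 0 carry 1
  1+0+1 = 0 carry 1
  1+1+1 = 1 carry 1
  1+0+1 = 0 carry 1
  1+1+1 = 1 carry 1
  0+1+1 = 0 carry 1
  1+0+1 = 0 carry 1
  0+0+1 = 1
  0+0 = 0
  1+0 = 1
  0+1 = 1
  0+1 = 1
  0+1 = 1
  0+1 = 1
  0+1 = 1
  1+0 = 1
  0+0 = 0
  0+1 = 1
  1+1 = 0 carry 1
  1+1+1 = 1 carry 1
  1+0+1 = 0 carry 1
  1+0+1 = 0 carry 1
  1+1+1 = 1 carry 1
  1+0+1 = 0 carry 1
  1+1+1 = 1 carry 1
  final carry 1
Sum = 0b11010010101111111010010100; now AND with 0b0000011000100111001010000:
  11010010101111111010010100
& 00000011000100111001010000
= 00000010000100111000010000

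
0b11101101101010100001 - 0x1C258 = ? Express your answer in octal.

0o3214111

0b11101101101010100001 = 0o3555241 in octal.
0x1C258 = 0o341130 in octal.
Subtract column by column in base 8:
  1-0 → 1
  4-3 → 1
  2-1 → 1
  5-1 → 4
  5-4 → 1
  5-3 → 2
  3-0 → 3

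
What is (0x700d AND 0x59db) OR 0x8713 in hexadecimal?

0x700d AND 0x59db = 0x5009.
Then OR with 0x8713.

0xd71b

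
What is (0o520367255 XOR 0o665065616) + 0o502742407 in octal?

0o1050245052

First 0o520367255 XOR 0o665065616 = 0o345302443.
Add column by column in base 8, right to left:
  3+7 = 2 carry 1
  4+0+1 = 5
  4+4 = 0 carry 1
  2+2+1 = 5
  0+4 = 4
  3+7 = 2 carry 1
  5+2+1 = 0 carry 1
  4+0+1 = 5
  3+5 = 0 carry 1
  final carry 1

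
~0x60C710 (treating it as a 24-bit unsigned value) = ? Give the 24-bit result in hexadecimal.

0x9F38EF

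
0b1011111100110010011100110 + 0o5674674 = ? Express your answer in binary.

0o5674674 = 0b101110111100110111100 in binary.
Add column by column in base 2, right to left:
  0+0 = 0
  1+0 = 1
  1+1 = 0 carry 1
  0+1+1 = 0 carry 1
  0+1+1 = 0 carry 1
  1+1+1 = 1 carry 1
  1+0+1 = 0 carry 1
  1+1+1 = 1 carry 1
  0+1+1 = 0 carry 1
  0+0+1 = 1
  1+0 = 1
  0+1 = 1
  0+1 = 1
  1+1 = 0 carry 1
  1+1+1 = 1 carry 1
  0+0+1 = 1
  0+1 = 1
  1+1 = 0 carry 1
  1+1+1 = 1 carry 1
  1+0+1 = 0 carry 1
  1+1+1 = 1 carry 1
  1+0+1 = 0 carry 1
  1+0+1 = 0 carry 1
  0+0+1 = 1
  1+0 = 1

0b1100101011101111010100010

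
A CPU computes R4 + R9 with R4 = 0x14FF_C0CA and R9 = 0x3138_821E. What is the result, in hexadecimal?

0x463842E8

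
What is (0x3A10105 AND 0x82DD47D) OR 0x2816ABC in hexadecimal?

0x2A16ABD

0x3A10105 AND 0x82DD47D = 0x0210005.
Then OR with 0x2816ABC.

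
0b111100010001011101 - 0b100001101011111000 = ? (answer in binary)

0b11010100101100101

Subtract column by column in base 2:
  1-0 → 1
  0-0 → 0
  1-0 → 1
  1-1 → 0
  1-1 → 0
  0-1 → 1 (borrow)
  1-1-1 → 1 (borrow)
  0-1-1 → 0 (borrow)
  0-0-1 → 1 (borrow)
  0-1-1 → 0 (borrow)
  1-0-1 → 0
  0-1 → 1 (borrow)
  0-1-1 → 0 (borrow)
  0-0-1 → 1 (borrow)
  1-0-1 → 0
  1-0 → 1
  1-0 → 1
  1-1 → 0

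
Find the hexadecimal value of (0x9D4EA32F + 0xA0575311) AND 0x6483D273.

0x2481D240

Add column by column in base 16, right to left:
  F+1 = 0 carry 1
  2+1+1 = 4
  3+3 = 6
  A+5 = F
  E+7 = 5 carry 1
  4+5+1 = A
  D+0 = D
  9+A = 3 carry 1
  final carry 1
Sum = 0x13DA5F640; now AND with 0x6483D273:
  1&0=0, 3&6=2, D&4=4, A&8=8, 5&3=1, F&D=D, 6&2=2, 4&7=4, 0&3=0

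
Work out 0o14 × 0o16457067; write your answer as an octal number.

0o257065224

Multiply each base-8 digit by 12, carrying:
  7×12 = 84 → write 4 carry 10
  6×12+10 = 82 → write 2 carry 10
  0×12+10 = 10 → write 2 carry 1
  7×12+1 = 85 → write 5 carry 10
  5×12+10 = 70 → write 6 carry 8
  4×12+8 = 56 → write 0 carry 7
  6×12+7 = 79 → write 7 carry 9
  1×12+9 = 21 → write 5 carry 2
  remaining carry: 2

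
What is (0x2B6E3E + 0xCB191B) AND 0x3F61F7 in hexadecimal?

Add column by column in base 16, right to left:
  E+B = 9 carry 1
  3+1+1 = 5
  E+9 = 7 carry 1
  6+1+1 = 8
  B+B = 6 carry 1
  2+C+1 = F
Sum = 0xF68759; now AND with 0x3F61F7:
  F&3=3, 6&F=6, 8&6=0, 7&1=1, 5&F=5, 9&7=1

0x360151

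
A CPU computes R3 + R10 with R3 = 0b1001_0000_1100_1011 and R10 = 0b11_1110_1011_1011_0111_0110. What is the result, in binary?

0b1111110100110001000001

Add column by column in base 2, right to left:
  1+0 = 1
  1+1 = 0 carry 1
  0+1+1 = 0 carry 1
  1+0+1 = 0 carry 1
  0+1+1 = 0 carry 1
  0+1+1 = 0 carry 1
  1+1+1 = 1 carry 1
  1+0+1 = 0 carry 1
  0+1+1 = 0 carry 1
  0+1+1 = 0 carry 1
  0+0+1 = 1
  0+1 = 1
  1+1 = 0 carry 1
  0+1+1 = 0 carry 1
  0+0+1 = 1
  1+1 = 0 carry 1
  0+0+1 = 1
  0+1 = 1
  0+1 = 1
  0+1 = 1
  0+1 = 1
  0+1 = 1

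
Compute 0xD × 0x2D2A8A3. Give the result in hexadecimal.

0x24B29047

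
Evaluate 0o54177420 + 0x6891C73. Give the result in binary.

0b111001110100001101110000011

0o54177420 = 0b101100001111111100010000 in binary.
0x6891C73 = 0b110100010010001110001110011 in binary.
Add column by column in base 2, right to left:
  0+1 = 1
  0+1 = 1
  0+0 = 0
  0+0 = 0
  1+1 = 0 carry 1
  0+1+1 = 0 carry 1
  0+1+1 = 0 carry 1
  0+0+1 = 1
  1+0 = 1
  1+0 = 1
  1+1 = 0 carry 1
  1+1+1 = 1 carry 1
  1+1+1 = 1 carry 1
  1+0+1 = 0 carry 1
  1+0+1 = 0 carry 1
  1+0+1 = 0 carry 1
  0+1+1 = 0 carry 1
  0+0+1 = 1
  0+0 = 0
  0+1 = 1
  1+0 = 1
  1+0 = 1
  0+0 = 0
  1+1 = 0 carry 1
  0+0+1 = 1
  0+1 = 1
  0+1 = 1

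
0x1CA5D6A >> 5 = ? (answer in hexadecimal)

5 bits is not a whole number of base-16 digits; in binary: 1110010100101110101101010 >> 5 = 11100101001011101011.

0xE52EB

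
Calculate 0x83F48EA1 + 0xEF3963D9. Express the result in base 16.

Add column by column in base 16, right to left:
  1+9 = A
  A+D = 7 carry 1
  E+3+1 = 2 carry 1
  8+6+1 = F
  4+9 = D
  F+3 = 2 carry 1
  3+F+1 = 3 carry 1
  8+E+1 = 7 carry 1
  final carry 1

0x1732DF27A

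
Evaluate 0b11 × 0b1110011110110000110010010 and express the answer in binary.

Multiply each base-2 digit by 3, carrying:
  0×3 = 0 → write 0
  1×3 = 3 → write 1 carry 1
  0×3+1 = 1 → write 1
  0×3 = 0 → write 0
  1×3 = 3 → write 1 carry 1
  0×3+1 = 1 → write 1
  0×3 = 0 → write 0
  1×3 = 3 → write 1 carry 1
  1×3+1 = 4 → write 0 carry 2
  0×3+2 = 2 → write 0 carry 1
  0×3+1 = 1 → write 1
  0×3 = 0 → write 0
  0×3 = 0 → write 0
  1×3 = 3 → write 1 carry 1
  1×3+1 = 4 → write 0 carry 2
  0×3+2 = 2 → write 0 carry 1
  1×3+1 = 4 → write 0 carry 2
  1×3+2 = 5 → write 1 carry 2
  1×3+2 = 5 → write 1 carry 2
  1×3+2 = 5 → write 1 carry 2
  0×3+2 = 2 → write 0 carry 1
  0×3+1 = 1 → write 1
  1×3 = 3 → write 1 carry 1
  1×3+1 = 4 → write 0 carry 2
  1×3+2 = 5 → write 1 carry 2
  remaining carry: 10

0b101011011100010010010110110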